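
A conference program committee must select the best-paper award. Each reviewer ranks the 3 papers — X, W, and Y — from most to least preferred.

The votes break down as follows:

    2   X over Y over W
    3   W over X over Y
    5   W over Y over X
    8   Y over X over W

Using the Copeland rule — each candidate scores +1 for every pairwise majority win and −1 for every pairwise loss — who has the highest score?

Pairwise results:
  X vs W: X wins 10–8.
  X vs Y: Y wins 13–5.
  W vs Y: Y wins 10–8.
Copeland scores (wins − losses):
  X: 1 − 1 = 0
  W: 0 − 2 = -2
  Y: 2 − 0 = 2
Y has the best Copeland score.

Y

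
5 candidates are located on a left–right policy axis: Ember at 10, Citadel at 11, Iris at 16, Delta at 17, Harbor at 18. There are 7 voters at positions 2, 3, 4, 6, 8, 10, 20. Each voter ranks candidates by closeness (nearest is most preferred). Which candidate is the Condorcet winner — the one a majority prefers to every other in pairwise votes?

With single-peaked preferences on a line, the Condorcet winner is the candidate closest to the median voter.
The median voter (position 6) is closest to Ember at 10.
Check: Ember vs Citadel — voters closer to Ember: 6 of 7.

Ember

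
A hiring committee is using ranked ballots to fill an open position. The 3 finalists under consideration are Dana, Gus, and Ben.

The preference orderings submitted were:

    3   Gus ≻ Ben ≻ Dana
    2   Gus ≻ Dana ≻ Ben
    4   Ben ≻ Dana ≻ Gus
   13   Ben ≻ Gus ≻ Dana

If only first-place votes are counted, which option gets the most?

First-place vote totals:
  Dana: 0
  Gus: 5
  Ben: 17
Ben has the most first-place votes.

Ben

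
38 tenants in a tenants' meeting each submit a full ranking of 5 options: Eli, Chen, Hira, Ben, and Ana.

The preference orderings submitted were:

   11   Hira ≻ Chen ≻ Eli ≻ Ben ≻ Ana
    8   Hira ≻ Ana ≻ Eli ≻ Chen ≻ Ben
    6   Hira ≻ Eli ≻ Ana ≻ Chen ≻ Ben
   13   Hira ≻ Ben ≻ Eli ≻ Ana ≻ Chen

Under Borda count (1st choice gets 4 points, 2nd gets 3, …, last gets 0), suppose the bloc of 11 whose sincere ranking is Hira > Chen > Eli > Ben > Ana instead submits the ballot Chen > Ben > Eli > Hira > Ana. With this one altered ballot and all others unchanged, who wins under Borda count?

Borda totals with the altered ballot: Eli 82, Chen 58, Hira 119, Ben 72, Ana 49.
The winner is unchanged: still Hira.

Hira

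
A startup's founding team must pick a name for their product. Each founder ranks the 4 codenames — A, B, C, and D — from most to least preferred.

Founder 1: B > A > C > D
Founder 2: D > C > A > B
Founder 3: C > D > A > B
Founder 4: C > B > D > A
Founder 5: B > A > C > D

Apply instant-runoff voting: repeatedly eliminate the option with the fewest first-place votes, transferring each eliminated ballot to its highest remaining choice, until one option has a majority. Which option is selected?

C

Round 1: B 2, C 2, D 1, A 0. A has the fewest and is eliminated.
Round 2: B 2, C 2, D 1. D has the fewest and is eliminated.
Round 3: C 3, B 2. C has a majority.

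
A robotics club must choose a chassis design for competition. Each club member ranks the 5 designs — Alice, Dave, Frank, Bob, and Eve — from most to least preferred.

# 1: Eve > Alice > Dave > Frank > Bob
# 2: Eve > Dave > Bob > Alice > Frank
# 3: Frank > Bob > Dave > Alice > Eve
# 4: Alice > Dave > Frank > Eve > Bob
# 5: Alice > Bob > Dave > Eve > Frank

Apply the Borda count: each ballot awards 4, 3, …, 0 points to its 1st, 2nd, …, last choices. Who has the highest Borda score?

Alice

Borda scores:
  Alice: 3 + 1 + 1 + 4 + 4 = 13
  Dave: 2 + 3 + 2 + 3 + 2 = 12
  Frank: 1 + 0 + 4 + 2 + 0 = 7
  Bob: 0 + 2 + 3 + 0 + 3 = 8
  Eve: 4 + 4 + 0 + 1 + 1 = 10
Alice has the highest total.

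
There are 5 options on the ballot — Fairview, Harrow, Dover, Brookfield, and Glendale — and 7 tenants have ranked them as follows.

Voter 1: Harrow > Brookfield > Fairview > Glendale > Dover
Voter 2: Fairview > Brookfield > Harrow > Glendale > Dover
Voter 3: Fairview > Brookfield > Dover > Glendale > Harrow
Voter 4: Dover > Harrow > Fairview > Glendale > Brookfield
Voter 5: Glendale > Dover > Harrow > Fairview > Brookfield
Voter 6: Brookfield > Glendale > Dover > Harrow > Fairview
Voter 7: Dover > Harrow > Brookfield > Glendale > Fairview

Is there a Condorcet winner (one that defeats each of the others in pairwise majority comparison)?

Head-to-head results (7 voters total):
Fairview vs Harrow: Harrow wins 5–2.
Fairview vs Dover: Dover wins 4–3.
Fairview vs Brookfield: Fairview wins 4–3.
Fairview vs Glendale: Fairview wins 4–3.
Harrow vs Dover: Dover wins 5–2.
Harrow vs Brookfield: Harrow wins 4–3.
Harrow vs Glendale: Harrow wins 4–3.
Dover vs Brookfield: Brookfield wins 4–3.
Dover vs Glendale: Glendale wins 4–3.
Brookfield vs Glendale: Brookfield wins 5–2.
No candidate beats all others: Fairview beats Brookfield beats Dover beats Fairview, a majority cycle.

No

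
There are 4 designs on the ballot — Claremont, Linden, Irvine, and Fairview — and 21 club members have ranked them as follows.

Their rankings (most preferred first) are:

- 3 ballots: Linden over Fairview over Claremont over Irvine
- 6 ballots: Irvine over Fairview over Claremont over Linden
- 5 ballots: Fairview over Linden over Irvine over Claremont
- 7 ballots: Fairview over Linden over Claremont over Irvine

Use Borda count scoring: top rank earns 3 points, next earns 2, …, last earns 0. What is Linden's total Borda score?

33

Borda scores:
  Claremont: 3·1 + 6·1 + 5·0 + 7·1 = 16
  Linden: 3·3 + 6·0 + 5·2 + 7·2 = 33
  Irvine: 3·0 + 6·3 + 5·1 + 7·0 = 23
  Fairview: 3·2 + 6·2 + 5·3 + 7·3 = 54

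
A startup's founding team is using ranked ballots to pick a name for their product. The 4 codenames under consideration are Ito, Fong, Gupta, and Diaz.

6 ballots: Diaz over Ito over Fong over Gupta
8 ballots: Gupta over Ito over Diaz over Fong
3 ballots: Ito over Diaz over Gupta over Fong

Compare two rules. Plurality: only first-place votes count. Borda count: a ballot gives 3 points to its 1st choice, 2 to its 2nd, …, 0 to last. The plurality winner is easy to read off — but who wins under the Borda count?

Plurality first-place counts: Ito 3, Fong 0, Gupta 8, Diaz 6 → Gupta.
Borda totals: Ito 37, Fong 6, Gupta 27, Diaz 32 → Ito.

Ito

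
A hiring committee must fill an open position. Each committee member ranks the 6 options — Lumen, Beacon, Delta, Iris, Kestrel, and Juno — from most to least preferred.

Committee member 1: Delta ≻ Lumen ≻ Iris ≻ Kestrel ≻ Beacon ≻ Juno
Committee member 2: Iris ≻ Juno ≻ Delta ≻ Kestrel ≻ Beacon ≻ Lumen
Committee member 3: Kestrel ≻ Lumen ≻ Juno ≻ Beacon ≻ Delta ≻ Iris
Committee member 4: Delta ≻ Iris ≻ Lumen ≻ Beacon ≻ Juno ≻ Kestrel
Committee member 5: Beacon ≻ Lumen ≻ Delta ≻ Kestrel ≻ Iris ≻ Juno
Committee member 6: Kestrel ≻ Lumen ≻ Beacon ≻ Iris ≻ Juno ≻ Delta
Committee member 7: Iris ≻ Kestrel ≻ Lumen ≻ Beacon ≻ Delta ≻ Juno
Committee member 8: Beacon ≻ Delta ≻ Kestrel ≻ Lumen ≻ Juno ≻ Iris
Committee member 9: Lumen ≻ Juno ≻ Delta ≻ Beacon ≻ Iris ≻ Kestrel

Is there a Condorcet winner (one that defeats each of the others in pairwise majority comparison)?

No

Head-to-head results (9 voters total):
Lumen vs Beacon: Lumen wins 6–3.
Lumen vs Delta: Lumen wins 5–4.
Lumen vs Iris: Lumen wins 6–3.
Lumen vs Kestrel: Kestrel wins 5–4.
Lumen vs Juno: Lumen wins 8–1.
Beacon vs Delta: Beacon wins 5–4.
Beacon vs Iris: Beacon wins 5–4.
Beacon vs Kestrel: Kestrel wins 5–4.
Beacon vs Juno: Beacon wins 6–3.
Delta vs Iris: Delta wins 6–3.
Delta vs Kestrel: Delta wins 6–3.
Delta vs Juno: Delta wins 5–4.
Iris vs Kestrel: Iris wins 5–4.
Iris vs Juno: Iris wins 6–3.
Kestrel vs Juno: Kestrel wins 6–3.
No candidate beats all others: Lumen beats Delta beats Kestrel beats Lumen, a majority cycle.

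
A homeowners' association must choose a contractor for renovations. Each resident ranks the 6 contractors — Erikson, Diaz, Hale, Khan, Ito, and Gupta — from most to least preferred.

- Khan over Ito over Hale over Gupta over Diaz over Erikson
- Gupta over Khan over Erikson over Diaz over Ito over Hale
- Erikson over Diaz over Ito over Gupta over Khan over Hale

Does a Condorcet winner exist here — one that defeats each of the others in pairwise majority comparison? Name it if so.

There is no Condorcet winner

Head-to-head results (3 voters total):
Erikson vs Diaz: Erikson wins 2–1.
Erikson vs Hale: Erikson wins 2–1.
Erikson vs Khan: Khan wins 2–1.
Erikson vs Ito: Erikson wins 2–1.
Erikson vs Gupta: Gupta wins 2–1.
Diaz vs Hale: Diaz wins 2–1.
Diaz vs Khan: Khan wins 2–1.
Diaz vs Ito: Diaz wins 2–1.
Diaz vs Gupta: Gupta wins 2–1.
Hale vs Khan: Khan wins 3–0.
Hale vs Ito: Ito wins 3–0.
Hale vs Gupta: Gupta wins 2–1.
Khan vs Ito: Khan wins 2–1.
Khan vs Gupta: Gupta wins 2–1.
Ito vs Gupta: Ito wins 2–1.
No candidate beats all others: Erikson beats Ito beats Gupta beats Erikson, a majority cycle.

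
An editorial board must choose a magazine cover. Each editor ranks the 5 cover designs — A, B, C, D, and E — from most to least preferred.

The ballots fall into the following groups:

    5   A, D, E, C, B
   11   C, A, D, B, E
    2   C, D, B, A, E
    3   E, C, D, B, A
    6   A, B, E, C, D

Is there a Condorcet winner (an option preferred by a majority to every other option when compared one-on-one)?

No

Head-to-head results (27 voters total):
A vs B: A wins 22–5.
A vs C: C wins 16–11.
A vs D: A wins 22–5.
A vs E: A wins 24–3.
B vs C: C wins 21–6.
B vs D: D wins 21–6.
B vs E: B wins 19–8.
C vs D: C wins 22–5.
C vs E: E wins 14–13.
D vs E: D wins 18–9.
No candidate beats all others: A beats E beats C beats A, a majority cycle.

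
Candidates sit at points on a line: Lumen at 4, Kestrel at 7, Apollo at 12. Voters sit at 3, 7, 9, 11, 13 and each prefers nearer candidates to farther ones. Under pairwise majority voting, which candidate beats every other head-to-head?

Kestrel

With single-peaked preferences on a line, the Condorcet winner is the candidate closest to the median voter.
The median voter (position 9) is closest to Kestrel at 7.
Check: Kestrel vs Lumen — voters closer to Kestrel: 4 of 5.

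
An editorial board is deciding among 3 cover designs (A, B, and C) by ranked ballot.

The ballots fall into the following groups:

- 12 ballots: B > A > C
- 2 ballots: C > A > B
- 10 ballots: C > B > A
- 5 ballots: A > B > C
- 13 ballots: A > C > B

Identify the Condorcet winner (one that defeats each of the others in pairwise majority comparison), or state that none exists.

Head-to-head results (42 voters total):
A vs B: B wins 22–20.
A vs C: A wins 30–12.
B vs C: C wins 25–17.
No candidate beats all others: A beats C beats B beats A, a majority cycle.

No Condorcet winner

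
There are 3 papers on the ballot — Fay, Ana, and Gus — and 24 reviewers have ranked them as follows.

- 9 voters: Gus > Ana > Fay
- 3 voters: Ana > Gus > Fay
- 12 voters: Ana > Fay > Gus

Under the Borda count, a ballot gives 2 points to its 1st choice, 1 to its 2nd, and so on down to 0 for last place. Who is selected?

Borda scores:
  Fay: 9·0 + 3·0 + 12·1 = 12
  Ana: 9·1 + 3·2 + 12·2 = 39
  Gus: 9·2 + 3·1 + 12·0 = 21
Ana has the highest total.

Ana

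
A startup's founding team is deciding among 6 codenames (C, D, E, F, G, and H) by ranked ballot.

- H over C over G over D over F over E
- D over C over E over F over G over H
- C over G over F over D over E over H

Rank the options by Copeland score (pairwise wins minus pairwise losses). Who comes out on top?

Pairwise results:
  C vs D: C wins 2–1.
  C vs E: C wins 3–0.
  C vs F: C wins 3–0.
  C vs G: C wins 3–0.
  C vs H: C wins 2–1.
  D vs E: D wins 3–0.
  D vs F: D wins 2–1.
  D vs G: G wins 2–1.
  D vs H: D wins 2–1.
  E vs F: F wins 2–1.
  E vs G: G wins 2–1.
  E vs H: E wins 2–1.
  F vs G: G wins 2–1.
  F vs H: F wins 2–1.
  G vs H: G wins 2–1.
Copeland scores (wins − losses):
  C: 5 − 0 = 5
  D: 3 − 2 = 1
  E: 1 − 4 = -3
  F: 2 − 3 = -1
  G: 4 − 1 = 3
  H: 0 − 5 = -5
C has the best Copeland score.

C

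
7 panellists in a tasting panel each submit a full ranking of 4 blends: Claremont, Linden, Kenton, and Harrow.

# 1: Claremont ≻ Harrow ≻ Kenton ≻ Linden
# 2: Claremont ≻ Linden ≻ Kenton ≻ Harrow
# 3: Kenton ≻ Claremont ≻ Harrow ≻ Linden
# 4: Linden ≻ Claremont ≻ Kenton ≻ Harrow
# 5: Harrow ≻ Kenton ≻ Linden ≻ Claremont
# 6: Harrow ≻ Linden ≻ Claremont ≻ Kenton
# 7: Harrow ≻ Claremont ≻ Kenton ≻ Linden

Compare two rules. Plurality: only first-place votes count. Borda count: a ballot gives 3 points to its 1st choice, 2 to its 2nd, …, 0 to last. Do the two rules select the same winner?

No

Plurality first-place counts: Claremont 2, Linden 1, Kenton 1, Harrow 3 → Harrow.
Borda totals: Claremont 13, Linden 8, Kenton 9, Harrow 12 → Claremont.
The two rules disagree: plurality picks Harrow, Borda picks Claremont.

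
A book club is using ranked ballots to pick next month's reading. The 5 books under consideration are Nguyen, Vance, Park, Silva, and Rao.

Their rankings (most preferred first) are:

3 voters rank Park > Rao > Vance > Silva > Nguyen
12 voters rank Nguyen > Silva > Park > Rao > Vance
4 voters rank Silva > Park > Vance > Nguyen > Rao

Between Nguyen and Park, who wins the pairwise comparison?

Nguyen

Ballots ranking Nguyen above Park: 12.
Ballots ranking Park above Nguyen: 3+4 = 7.
Nguyen wins the head-to-head, 12–7.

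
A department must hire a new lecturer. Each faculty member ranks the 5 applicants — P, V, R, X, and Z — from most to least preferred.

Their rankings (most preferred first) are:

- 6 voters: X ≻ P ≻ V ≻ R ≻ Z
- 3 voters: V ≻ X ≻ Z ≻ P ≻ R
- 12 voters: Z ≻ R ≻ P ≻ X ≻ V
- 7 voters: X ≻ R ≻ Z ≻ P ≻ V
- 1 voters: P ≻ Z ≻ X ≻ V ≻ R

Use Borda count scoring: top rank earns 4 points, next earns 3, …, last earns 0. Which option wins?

Borda scores:
  P: 6·3 + 3·1 + 12·2 + 7·1 + 4 = 56
  V: 6·2 + 3·4 + 12·0 + 7·0 + 1 = 25
  R: 6·1 + 3·0 + 12·3 + 7·3 + 0 = 63
  X: 6·4 + 3·3 + 12·1 + 7·4 + 2 = 75
  Z: 6·0 + 3·2 + 12·4 + 7·2 + 3 = 71
X has the highest total.

X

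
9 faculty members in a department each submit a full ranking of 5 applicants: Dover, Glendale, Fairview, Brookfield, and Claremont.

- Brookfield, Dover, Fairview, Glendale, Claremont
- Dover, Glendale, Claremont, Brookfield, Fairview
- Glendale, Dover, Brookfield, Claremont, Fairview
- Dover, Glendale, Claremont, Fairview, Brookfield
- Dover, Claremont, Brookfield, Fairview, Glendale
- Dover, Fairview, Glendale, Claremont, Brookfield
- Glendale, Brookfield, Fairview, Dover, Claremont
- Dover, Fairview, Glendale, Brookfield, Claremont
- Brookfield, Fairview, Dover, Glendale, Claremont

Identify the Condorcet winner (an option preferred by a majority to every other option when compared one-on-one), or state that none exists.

Dover

Head-to-head results (9 voters total):
Dover vs Glendale: Dover wins 7–2.
Dover vs Fairview: Dover wins 7–2.
Dover vs Brookfield: Dover wins 6–3.
Dover vs Claremont: Dover wins 9–0.
Glendale vs Fairview: Fairview wins 5–4.
Glendale vs Brookfield: Glendale wins 6–3.
Glendale vs Claremont: Glendale wins 8–1.
Fairview vs Brookfield: Brookfield wins 6–3.
Fairview vs Claremont: Fairview wins 5–4.
Brookfield vs Claremont: Brookfield wins 5–4.
Dover beats each rival — Glendale (7–2), Fairview (7–2), Brookfield (6–3), Claremont (9–0) — so Dover is the Condorcet winner.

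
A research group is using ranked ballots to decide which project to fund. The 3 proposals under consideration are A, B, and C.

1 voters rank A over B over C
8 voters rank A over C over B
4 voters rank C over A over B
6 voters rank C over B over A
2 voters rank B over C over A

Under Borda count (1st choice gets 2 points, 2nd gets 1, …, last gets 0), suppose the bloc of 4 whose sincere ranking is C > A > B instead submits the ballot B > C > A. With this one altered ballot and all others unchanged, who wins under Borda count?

Borda totals with the altered ballot: A 18, B 19, C 26.
The winner is unchanged: still C.

C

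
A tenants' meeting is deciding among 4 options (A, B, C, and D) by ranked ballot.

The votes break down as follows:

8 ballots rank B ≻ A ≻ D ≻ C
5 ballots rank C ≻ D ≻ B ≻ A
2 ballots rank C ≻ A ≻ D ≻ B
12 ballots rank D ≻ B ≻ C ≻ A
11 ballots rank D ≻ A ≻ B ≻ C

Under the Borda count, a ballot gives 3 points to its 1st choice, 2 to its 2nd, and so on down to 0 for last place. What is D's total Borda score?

89

Borda scores:
  A: 8·2 + 5·0 + 2·2 + 12·0 + 11·2 = 42
  B: 8·3 + 5·1 + 2·0 + 12·2 + 11·1 = 64
  C: 8·0 + 5·3 + 2·3 + 12·1 + 11·0 = 33
  D: 8·1 + 5·2 + 2·1 + 12·3 + 11·3 = 89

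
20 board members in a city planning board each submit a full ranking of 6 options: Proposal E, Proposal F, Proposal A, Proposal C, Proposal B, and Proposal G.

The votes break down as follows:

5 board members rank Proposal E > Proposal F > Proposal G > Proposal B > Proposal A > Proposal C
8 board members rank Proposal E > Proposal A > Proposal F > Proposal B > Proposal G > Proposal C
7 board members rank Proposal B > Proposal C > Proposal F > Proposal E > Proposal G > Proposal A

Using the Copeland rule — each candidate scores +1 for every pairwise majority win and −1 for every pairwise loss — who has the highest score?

Proposal E

Pairwise results:
  Proposal E vs Proposal F: Proposal E wins 13–7.
  Proposal E vs Proposal A: Proposal E wins 20–0.
  Proposal E vs Proposal C: Proposal E wins 13–7.
  Proposal E vs Proposal B: Proposal E wins 13–7.
  Proposal E vs Proposal G: Proposal E wins 20–0.
  Proposal F vs Proposal A: Proposal F wins 12–8.
  Proposal F vs Proposal C: Proposal F wins 13–7.
  Proposal F vs Proposal B: Proposal F wins 13–7.
  Proposal F vs Proposal G: Proposal F wins 20–0.
  Proposal A vs Proposal C: Proposal A wins 13–7.
  Proposal A vs Proposal B: Proposal B wins 12–8.
  Proposal A vs Proposal G: Proposal G wins 12–8.
  Proposal C vs Proposal B: Proposal B wins 20–0.
  Proposal C vs Proposal G: Proposal G wins 13–7.
  Proposal B vs Proposal G: Proposal B wins 15–5.
Copeland scores (wins − losses):
  Proposal E: 5 − 0 = 5
  Proposal F: 4 − 1 = 3
  Proposal A: 1 − 4 = -3
  Proposal C: 0 − 5 = -5
  Proposal B: 3 − 2 = 1
  Proposal G: 2 − 3 = -1
Proposal E has the best Copeland score.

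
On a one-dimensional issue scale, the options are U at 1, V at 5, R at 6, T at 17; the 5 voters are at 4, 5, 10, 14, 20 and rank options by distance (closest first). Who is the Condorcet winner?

With single-peaked preferences on a line, the Condorcet winner is the candidate closest to the median voter.
The median voter (position 10) is closest to R at 6.
Check: R vs T — voters closer to R: 3 of 5.

R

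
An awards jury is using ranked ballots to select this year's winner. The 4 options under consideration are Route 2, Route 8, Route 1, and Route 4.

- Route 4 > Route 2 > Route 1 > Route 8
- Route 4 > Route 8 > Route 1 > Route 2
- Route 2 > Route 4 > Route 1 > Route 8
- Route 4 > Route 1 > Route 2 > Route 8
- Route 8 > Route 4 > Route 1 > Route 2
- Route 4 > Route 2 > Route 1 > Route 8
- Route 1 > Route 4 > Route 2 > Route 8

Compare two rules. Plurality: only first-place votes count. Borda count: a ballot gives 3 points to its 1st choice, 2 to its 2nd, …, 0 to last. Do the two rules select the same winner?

Yes

Plurality first-place counts: Route 2 1, Route 8 1, Route 1 1, Route 4 4 → Route 4.
Borda totals: Route 2 9, Route 8 5, Route 1 10, Route 4 18 → Route 4.
The two rules agree on Route 4.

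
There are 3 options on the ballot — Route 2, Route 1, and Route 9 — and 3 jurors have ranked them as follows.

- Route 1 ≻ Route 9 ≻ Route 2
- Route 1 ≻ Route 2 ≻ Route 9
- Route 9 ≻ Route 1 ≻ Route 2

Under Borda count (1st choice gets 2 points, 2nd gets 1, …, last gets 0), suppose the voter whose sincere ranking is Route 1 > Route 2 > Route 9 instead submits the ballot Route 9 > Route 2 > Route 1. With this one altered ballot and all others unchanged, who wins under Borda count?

Borda totals with the altered ballot: Route 2 1, Route 1 3, Route 9 5.
The switch changes the winner from Route 1 to Route 9.

Route 9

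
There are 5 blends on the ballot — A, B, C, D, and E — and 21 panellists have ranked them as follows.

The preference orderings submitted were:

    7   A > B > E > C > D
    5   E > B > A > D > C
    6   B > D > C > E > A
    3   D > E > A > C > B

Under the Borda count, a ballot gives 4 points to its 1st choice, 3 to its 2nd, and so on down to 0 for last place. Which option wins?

B

Borda scores:
  A: 7·4 + 5·2 + 6·0 + 3·2 = 44
  B: 7·3 + 5·3 + 6·4 + 3·0 = 60
  C: 7·1 + 5·0 + 6·2 + 3·1 = 22
  D: 7·0 + 5·1 + 6·3 + 3·4 = 35
  E: 7·2 + 5·4 + 6·1 + 3·3 = 49
B has the highest total.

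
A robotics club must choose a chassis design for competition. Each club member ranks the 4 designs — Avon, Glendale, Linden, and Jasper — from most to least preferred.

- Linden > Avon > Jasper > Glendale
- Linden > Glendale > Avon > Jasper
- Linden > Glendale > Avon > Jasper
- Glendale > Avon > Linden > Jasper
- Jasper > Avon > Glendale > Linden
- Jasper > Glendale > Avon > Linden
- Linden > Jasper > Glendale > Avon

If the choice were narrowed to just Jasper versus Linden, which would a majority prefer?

Linden

Ballots ranking Jasper above Linden: 2.
Ballots ranking Linden above Jasper: 5.
Linden wins the head-to-head, 5–2.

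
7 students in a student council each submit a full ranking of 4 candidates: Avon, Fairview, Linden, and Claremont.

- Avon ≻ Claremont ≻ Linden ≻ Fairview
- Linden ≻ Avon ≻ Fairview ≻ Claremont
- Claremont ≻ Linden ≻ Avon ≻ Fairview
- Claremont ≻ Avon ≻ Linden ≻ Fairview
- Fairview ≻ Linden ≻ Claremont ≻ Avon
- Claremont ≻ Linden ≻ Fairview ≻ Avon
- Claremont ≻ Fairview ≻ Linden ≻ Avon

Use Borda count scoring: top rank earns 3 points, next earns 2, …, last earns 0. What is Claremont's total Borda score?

15

Borda scores:
  Avon: 3 + 2 + 1 + 2 + 0 + 0 + 0 = 8
  Fairview: 0 + 1 + 0 + 0 + 3 + 1 + 2 = 7
  Linden: 1 + 3 + 2 + 1 + 2 + 2 + 1 = 12
  Claremont: 2 + 0 + 3 + 3 + 1 + 3 + 3 = 15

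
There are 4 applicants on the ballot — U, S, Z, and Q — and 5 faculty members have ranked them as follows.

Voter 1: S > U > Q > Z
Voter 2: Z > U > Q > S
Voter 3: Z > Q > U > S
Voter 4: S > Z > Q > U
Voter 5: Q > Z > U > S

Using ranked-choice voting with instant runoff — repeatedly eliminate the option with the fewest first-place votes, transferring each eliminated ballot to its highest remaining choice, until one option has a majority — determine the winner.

Z

Round 1: S 2, Z 2, Q 1, U 0. U has the fewest and is eliminated.
Round 2: S 2, Z 2, Q 1. Q has the fewest and is eliminated.
Round 3: Z 3, S 2. Z has a majority.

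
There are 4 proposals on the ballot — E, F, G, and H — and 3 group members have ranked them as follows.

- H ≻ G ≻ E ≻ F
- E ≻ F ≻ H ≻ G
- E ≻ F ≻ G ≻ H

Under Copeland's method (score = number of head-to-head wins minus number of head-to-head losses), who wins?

Pairwise results:
  E vs F: E wins 3–0.
  E vs G: E wins 2–1.
  E vs H: E wins 2–1.
  F vs G: F wins 2–1.
  F vs H: F wins 2–1.
  G vs H: H wins 2–1.
Copeland scores (wins − losses):
  E: 3 − 0 = 3
  F: 2 − 1 = 1
  G: 0 − 3 = -3
  H: 1 − 2 = -1
E has the best Copeland score.

E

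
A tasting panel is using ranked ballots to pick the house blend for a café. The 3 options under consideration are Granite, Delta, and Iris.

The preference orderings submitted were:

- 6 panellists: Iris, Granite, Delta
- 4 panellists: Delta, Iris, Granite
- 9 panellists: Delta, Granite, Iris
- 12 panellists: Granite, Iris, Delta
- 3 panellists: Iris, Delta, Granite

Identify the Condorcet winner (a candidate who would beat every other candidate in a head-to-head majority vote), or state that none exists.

Head-to-head results (34 voters total):
Granite vs Delta: Granite wins 18–16.
Granite vs Iris: Granite wins 21–13.
Delta vs Iris: Iris wins 21–13.
Granite beats each rival — Delta (18–16), Iris (21–13) — so Granite is the Condorcet winner.

Granite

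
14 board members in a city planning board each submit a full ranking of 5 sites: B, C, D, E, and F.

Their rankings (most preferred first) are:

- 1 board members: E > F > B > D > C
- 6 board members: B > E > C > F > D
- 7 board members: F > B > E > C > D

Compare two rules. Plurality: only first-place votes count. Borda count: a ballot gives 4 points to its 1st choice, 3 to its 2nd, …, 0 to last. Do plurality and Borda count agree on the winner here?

No

Plurality first-place counts: B 6, C 0, D 0, E 1, F 7 → F.
Borda totals: B 47, C 19, D 1, E 36, F 37 → B.
The two rules disagree: plurality picks F, Borda picks B.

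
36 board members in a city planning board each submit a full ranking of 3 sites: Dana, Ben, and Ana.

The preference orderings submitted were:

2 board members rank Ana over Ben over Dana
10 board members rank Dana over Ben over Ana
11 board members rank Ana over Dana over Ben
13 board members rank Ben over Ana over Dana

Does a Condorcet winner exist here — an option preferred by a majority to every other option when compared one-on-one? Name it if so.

None — there is no Condorcet winner

Head-to-head results (36 voters total):
Dana vs Ben: Dana wins 21–15.
Dana vs Ana: Ana wins 26–10.
Ben vs Ana: Ben wins 23–13.
No candidate beats all others: Dana beats Ben beats Ana beats Dana, a majority cycle.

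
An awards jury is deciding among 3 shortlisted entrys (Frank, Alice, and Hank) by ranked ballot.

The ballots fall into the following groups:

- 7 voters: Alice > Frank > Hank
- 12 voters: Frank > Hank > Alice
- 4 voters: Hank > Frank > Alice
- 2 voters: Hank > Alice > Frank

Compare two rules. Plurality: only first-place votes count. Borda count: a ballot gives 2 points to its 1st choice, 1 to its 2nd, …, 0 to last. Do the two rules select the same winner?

Plurality first-place counts: Frank 12, Alice 7, Hank 6 → Frank.
Borda totals: Frank 35, Alice 16, Hank 24 → Frank.
The two rules agree on Frank.

Yes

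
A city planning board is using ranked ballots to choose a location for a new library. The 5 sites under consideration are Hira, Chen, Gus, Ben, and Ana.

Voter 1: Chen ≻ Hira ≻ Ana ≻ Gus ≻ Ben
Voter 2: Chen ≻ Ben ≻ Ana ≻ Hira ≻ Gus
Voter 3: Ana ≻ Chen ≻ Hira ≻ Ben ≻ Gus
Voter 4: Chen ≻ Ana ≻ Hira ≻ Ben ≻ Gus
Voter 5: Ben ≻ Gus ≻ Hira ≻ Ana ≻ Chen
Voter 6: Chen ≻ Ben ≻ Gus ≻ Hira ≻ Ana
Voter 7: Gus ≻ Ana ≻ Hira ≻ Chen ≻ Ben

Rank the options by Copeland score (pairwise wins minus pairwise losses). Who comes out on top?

Pairwise results:
  Hira vs Chen: Chen wins 5–2.
  Hira vs Gus: Hira wins 4–3.
  Hira vs Ben: Hira wins 4–3.
  Hira vs Ana: Ana wins 4–3.
  Chen vs Gus: Chen wins 5–2.
  Chen vs Ben: Chen wins 6–1.
  Chen vs Ana: Chen wins 4–3.
  Gus vs Ben: Ben wins 5–2.
  Gus vs Ana: Ana wins 4–3.
  Ben vs Ana: Ana wins 4–3.
Copeland scores (wins − losses):
  Hira: 2 − 2 = 0
  Chen: 4 − 0 = 4
  Gus: 0 − 4 = -4
  Ben: 1 − 3 = -2
  Ana: 3 − 1 = 2
Chen has the best Copeland score.

Chen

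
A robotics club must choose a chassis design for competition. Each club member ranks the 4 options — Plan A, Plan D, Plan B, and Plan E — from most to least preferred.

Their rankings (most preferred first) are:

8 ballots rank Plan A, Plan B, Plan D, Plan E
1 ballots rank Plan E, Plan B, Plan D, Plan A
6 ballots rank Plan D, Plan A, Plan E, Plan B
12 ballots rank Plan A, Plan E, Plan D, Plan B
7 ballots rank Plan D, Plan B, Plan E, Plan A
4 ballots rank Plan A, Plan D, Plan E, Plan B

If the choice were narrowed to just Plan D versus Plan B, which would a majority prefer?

Ballots ranking Plan D above Plan B: 6+12+7+4 = 29.
Ballots ranking Plan B above Plan D: 8+1 = 9.
Plan D wins the head-to-head, 29–9.

Plan D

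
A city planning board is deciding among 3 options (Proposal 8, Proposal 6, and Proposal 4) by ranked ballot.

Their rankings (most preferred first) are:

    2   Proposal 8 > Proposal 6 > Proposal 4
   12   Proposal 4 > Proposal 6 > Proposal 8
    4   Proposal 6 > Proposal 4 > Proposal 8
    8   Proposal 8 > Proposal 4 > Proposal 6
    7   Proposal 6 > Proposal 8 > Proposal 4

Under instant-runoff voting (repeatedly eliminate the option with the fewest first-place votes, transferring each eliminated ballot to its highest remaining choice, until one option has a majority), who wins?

Proposal 4

Round 1: Proposal 4 12, Proposal 6 11, Proposal 8 10. Proposal 8 has the fewest and is eliminated.
Round 2: Proposal 4 20, Proposal 6 13. Proposal 4 has a majority.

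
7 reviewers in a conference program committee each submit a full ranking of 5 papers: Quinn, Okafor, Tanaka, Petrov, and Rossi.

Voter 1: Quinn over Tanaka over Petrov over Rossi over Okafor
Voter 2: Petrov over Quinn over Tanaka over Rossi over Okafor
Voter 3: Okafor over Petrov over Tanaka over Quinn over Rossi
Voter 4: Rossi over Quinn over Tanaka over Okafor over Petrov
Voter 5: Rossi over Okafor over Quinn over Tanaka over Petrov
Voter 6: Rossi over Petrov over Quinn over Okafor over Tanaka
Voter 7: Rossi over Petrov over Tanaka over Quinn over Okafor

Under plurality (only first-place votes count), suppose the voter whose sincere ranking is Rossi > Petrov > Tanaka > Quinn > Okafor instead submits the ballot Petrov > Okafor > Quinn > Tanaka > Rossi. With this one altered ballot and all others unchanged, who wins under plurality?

Rossi

First-place totals with the altered ballot: Quinn 1, Okafor 1, Tanaka 0, Petrov 2, Rossi 3.
The winner is unchanged: still Rossi.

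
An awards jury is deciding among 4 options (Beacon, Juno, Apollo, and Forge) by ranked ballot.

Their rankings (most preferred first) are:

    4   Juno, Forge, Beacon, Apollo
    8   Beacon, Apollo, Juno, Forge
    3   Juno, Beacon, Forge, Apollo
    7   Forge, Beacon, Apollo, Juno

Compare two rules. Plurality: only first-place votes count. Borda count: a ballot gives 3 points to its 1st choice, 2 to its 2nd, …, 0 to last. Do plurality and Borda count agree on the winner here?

Yes

Plurality first-place counts: Beacon 8, Juno 7, Apollo 0, Forge 7 → Beacon.
Borda totals: Beacon 48, Juno 29, Apollo 23, Forge 32 → Beacon.
The two rules agree on Beacon.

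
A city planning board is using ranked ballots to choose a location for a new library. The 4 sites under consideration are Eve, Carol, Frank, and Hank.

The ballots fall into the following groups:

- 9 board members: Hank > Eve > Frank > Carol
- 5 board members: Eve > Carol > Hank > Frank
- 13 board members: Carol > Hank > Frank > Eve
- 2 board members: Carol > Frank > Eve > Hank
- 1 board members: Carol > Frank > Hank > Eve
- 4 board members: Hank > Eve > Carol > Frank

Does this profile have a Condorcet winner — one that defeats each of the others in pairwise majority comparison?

No

Head-to-head results (34 voters total):
Eve vs Carol: Eve wins 18–16.
Eve vs Frank: Eve wins 18–16.
Eve vs Hank: Hank wins 27–7.
Carol vs Frank: Carol wins 25–9.
Carol vs Hank: Carol wins 21–13.
Frank vs Hank: Hank wins 31–3.
No candidate beats all others: Eve beats Carol beats Hank beats Eve, a majority cycle.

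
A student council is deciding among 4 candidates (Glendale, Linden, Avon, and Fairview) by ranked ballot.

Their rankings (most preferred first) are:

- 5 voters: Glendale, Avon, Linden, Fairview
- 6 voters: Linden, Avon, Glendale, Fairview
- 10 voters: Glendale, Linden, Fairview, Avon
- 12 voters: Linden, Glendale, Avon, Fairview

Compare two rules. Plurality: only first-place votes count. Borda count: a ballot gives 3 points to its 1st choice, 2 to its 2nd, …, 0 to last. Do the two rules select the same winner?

Yes

Plurality first-place counts: Glendale 15, Linden 18, Avon 0, Fairview 0 → Linden.
Borda totals: Glendale 75, Linden 79, Avon 34, Fairview 10 → Linden.
The two rules agree on Linden.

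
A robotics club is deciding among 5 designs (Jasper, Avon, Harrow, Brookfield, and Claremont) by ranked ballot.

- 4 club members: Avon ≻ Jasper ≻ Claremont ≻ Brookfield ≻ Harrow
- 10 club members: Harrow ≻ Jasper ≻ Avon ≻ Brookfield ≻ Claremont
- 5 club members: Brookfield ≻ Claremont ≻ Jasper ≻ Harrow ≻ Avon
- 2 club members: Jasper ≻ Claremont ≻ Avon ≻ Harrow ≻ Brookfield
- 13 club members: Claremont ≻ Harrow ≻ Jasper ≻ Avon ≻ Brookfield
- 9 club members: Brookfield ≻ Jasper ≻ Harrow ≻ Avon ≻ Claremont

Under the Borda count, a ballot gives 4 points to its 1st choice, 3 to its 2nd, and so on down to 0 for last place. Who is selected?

Jasper

Borda scores:
  Jasper: 4·3 + 10·3 + 5·2 + 2·4 + 13·2 + 9·3 = 113
  Avon: 4·4 + 10·2 + 5·0 + 2·2 + 13·1 + 9·1 = 62
  Harrow: 4·0 + 10·4 + 5·1 + 2·1 + 13·3 + 9·2 = 104
  Brookfield: 4·1 + 10·1 + 5·4 + 2·0 + 13·0 + 9·4 = 70
  Claremont: 4·2 + 10·0 + 5·3 + 2·3 + 13·4 + 9·0 = 81
Jasper has the highest total.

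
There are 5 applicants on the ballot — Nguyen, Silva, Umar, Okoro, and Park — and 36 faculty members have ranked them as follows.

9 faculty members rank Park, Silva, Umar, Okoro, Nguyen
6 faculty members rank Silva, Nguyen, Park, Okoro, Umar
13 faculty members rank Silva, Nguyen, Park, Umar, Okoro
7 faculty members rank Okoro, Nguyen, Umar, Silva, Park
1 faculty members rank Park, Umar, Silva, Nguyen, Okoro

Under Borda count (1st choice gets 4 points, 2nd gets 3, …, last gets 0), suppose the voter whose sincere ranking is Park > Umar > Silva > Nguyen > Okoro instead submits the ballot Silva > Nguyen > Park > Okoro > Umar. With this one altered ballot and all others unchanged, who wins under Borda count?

Borda totals with the altered ballot: Nguyen 81, Silva 114, Umar 45, Okoro 44, Park 76.
The winner is unchanged: still Silva.

Silva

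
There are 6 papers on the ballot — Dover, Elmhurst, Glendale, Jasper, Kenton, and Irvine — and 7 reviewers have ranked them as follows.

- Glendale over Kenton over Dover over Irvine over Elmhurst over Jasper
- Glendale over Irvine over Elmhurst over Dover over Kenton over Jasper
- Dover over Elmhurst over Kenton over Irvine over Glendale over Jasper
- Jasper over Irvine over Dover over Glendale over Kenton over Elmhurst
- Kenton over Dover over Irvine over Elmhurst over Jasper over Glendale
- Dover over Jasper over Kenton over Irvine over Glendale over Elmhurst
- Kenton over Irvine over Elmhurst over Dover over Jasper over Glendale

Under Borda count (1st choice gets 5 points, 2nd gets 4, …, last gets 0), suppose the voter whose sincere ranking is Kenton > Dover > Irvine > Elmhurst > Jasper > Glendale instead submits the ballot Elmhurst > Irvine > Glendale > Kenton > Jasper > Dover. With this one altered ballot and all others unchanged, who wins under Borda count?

Irvine

Borda totals with the altered ballot: Dover 20, Elmhurst 16, Glendale 17, Jasper 11, Kenton 19, Irvine 22.
The switch changes the winner from Dover to Irvine.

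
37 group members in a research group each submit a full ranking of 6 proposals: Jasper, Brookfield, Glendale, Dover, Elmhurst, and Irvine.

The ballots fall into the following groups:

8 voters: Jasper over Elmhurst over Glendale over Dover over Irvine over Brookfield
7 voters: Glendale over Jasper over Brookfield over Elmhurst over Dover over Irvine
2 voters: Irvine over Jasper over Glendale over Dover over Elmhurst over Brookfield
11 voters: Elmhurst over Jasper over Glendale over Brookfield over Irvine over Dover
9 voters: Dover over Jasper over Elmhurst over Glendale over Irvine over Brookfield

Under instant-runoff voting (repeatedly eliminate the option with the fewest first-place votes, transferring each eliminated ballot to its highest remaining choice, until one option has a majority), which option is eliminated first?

Brookfield

Round 1: Elmhurst 11, Dover 9, Jasper 8, Glendale 7, Irvine 2, Brookfield 0. Brookfield has the fewest and is eliminated.
Round 2: Elmhurst 11, Dover 9, Jasper 8, Glendale 7, Irvine 2. Irvine has the fewest and is eliminated.
Round 3: Elmhurst 11, Jasper 10, Dover 9, Glendale 7. Glendale has the fewest and is eliminated.
Round 4: Jasper 17, Elmhurst 11, Dover 9. Dover has the fewest and is eliminated.
Round 5: Jasper 26, Elmhurst 11. Jasper has a majority.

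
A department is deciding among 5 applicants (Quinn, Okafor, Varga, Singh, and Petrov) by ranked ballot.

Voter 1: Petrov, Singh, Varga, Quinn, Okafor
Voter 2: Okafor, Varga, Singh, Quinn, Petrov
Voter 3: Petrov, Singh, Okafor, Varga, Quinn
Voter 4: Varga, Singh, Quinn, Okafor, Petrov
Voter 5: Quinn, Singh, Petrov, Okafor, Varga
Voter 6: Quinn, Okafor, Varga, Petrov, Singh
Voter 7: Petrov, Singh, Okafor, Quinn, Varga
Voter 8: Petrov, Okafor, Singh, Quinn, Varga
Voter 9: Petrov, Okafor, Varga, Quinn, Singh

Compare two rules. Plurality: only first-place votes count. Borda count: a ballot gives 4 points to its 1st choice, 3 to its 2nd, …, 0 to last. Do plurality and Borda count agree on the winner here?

Plurality first-place counts: Quinn 2, Okafor 1, Varga 1, Singh 0, Petrov 5 → Petrov.
Borda totals: Quinn 15, Okafor 19, Varga 14, Singh 19, Petrov 23 → Petrov.
The two rules agree on Petrov.

Yes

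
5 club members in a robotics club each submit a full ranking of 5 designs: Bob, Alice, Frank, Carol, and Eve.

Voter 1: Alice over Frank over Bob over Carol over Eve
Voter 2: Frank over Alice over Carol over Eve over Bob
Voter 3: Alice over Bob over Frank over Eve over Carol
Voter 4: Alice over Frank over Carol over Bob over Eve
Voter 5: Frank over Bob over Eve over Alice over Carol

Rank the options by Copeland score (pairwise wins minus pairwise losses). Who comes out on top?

Pairwise results:
  Bob vs Alice: Alice wins 4–1.
  Bob vs Frank: Frank wins 4–1.
  Bob vs Carol: Bob wins 3–2.
  Bob vs Eve: Bob wins 4–1.
  Alice vs Frank: Alice wins 3–2.
  Alice vs Carol: Alice wins 5–0.
  Alice vs Eve: Alice wins 4–1.
  Frank vs Carol: Frank wins 5–0.
  Frank vs Eve: Frank wins 5–0.
  Carol vs Eve: Carol wins 3–2.
Copeland scores (wins − losses):
  Bob: 2 − 2 = 0
  Alice: 4 − 0 = 4
  Frank: 3 − 1 = 2
  Carol: 1 − 3 = -2
  Eve: 0 − 4 = -4
Alice has the best Copeland score.

Alice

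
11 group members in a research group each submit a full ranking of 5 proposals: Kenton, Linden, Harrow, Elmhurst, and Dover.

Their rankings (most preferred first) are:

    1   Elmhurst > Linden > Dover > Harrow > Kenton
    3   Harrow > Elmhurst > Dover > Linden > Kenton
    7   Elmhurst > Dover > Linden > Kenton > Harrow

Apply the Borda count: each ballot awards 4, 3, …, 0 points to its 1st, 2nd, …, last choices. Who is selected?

Elmhurst

Borda scores:
  Kenton: 0 + 3·0 + 7·1 = 7
  Linden: 3 + 3·1 + 7·2 = 20
  Harrow: 1 + 3·4 + 7·0 = 13
  Elmhurst: 4 + 3·3 + 7·4 = 41
  Dover: 2 + 3·2 + 7·3 = 29
Elmhurst has the highest total.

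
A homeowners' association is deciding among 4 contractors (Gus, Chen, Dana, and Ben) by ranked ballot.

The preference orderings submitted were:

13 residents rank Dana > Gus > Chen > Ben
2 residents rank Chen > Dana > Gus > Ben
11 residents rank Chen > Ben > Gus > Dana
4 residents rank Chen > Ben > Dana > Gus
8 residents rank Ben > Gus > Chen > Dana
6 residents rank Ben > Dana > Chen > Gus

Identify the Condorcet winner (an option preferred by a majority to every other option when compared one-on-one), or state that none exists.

Chen

Head-to-head results (44 voters total):
Gus vs Chen: Chen wins 23–21.
Gus vs Dana: Dana wins 25–19.
Gus vs Ben: Ben wins 29–15.
Chen vs Dana: Chen wins 25–19.
Chen vs Ben: Chen wins 30–14.
Dana vs Ben: Ben wins 29–15.
Chen beats each rival — Gus (23–21), Dana (25–19), Ben (30–14) — so Chen is the Condorcet winner.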